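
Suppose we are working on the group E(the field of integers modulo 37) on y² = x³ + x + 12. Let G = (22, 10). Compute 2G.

(21, 9)

tangent at (22, 10): λ = (3·22² + 1)/(2·10) ≡ 10/20. 20⁻¹ ≡ 13 (mod 37) since 20·13 = 260 ≡ 1, so λ ≡ 10·13 ≡ 19.
  x = λ² - 22 - 22 = 361 - 44 ≡ 21; y = λ·(22 - 21) - 10 ≡ 9. → (21, 9)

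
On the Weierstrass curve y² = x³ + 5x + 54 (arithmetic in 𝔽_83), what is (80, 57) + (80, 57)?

(55, 17)

tangent at (80, 57): λ = (3·80² + 5)/(2·57) ≡ 32/31. 31⁻¹ ≡ 75 (mod 83), so λ ≡ 32·75 ≡ 76.
  x = λ² - 80 - 80 = 5776 - 160 ≡ 55; y = λ·(80 - 55) - 57 ≡ 17. → (55, 17)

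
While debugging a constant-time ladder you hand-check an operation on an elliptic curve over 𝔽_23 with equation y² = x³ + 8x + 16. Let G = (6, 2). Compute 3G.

(9, 9)

Repeated addition: build up to 3G.
2G: tangent at (6, 2): λ = (3·6² + 8)/(2·2) ≡ 1/4. 4⁻¹ ≡ 6 (mod 23) since 4·6 = 24 ≡ 1, so λ ≡ 1·6 ≡ 6.
  x = λ² - 6 - 6 = 36 - 12 ≡ 1; y = λ·(6 - 1) - 2 ≡ 5. → (1, 5)
3G: (1, 5) + (6, 2). λ = (2 - 5)/(6 - 1) ≡ 20/5 mod 23. 5⁻¹ ≡ 14 (mod 23), so λ ≡ 4.
  x = λ² - 1 - 6 = 16 - 7 ≡ 9; y = λ·(1 - 9) - 5 ≡ 9. → (9, 9)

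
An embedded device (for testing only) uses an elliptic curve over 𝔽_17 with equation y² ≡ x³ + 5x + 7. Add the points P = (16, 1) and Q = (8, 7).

(1, 9)

(16, 1) + (8, 7). λ = (7 - 1)/(8 - 16) ≡ 6/9 mod 17. 9⁻¹ ≡ 2 (mod 17) since 9·2 = 18 ≡ 1, so λ ≡ 12.
  x = λ² - 16 - 8 = 144 - 24 ≡ 1; y = λ·(16 - 1) - 1 ≡ 9. → (1, 9)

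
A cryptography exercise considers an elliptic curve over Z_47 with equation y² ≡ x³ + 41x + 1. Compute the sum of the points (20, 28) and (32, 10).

(9, 26)

(20, 28) + (32, 10). λ = (10 - 28)/(32 - 20) ≡ 29/12 mod 47. 12⁻¹ ≡ 4 (mod 47) since 12·4 = 48 ≡ 1, so λ ≡ 22.
  x = λ² - 20 - 32 = 484 - 52 ≡ 9; y = λ·(20 - 9) - 28 ≡ 26. → (9, 26)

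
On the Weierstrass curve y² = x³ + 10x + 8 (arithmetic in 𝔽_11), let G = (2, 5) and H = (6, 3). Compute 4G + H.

O

First 4G:
Double-and-add on 4 = (100)₂. Start with G = (2, 5) for the leading 1-bit.
double: tangent at (2, 5): λ = (3·2² + 10)/(2·5) ≡ 0/10. 10⁻¹ ≡ 10 (mod 11), so λ ≡ 0·10 ≡ 0.
  x = λ² - 2 - 2 = 0 - 4 ≡ 7; y = λ·(2 - 7) - 5 ≡ 6. → (7, 6)
double: tangent at (7, 6): λ = (3·7² + 10)/(2·6) ≡ 3/1. 1⁻¹ ≡ 1 (mod 11) since 1·1 = 1 ≡ 1, so λ ≡ 3·1 ≡ 3.
  x = λ² - 7 - 7 = 9 - 14 ≡ 6; y = λ·(7 - 6) - 6 ≡ 8. → (6, 8)
4G = (6, 8).
Finally 4G + H:
(6, 8) + (6, 3): same x and y₁ ≡ -y₂, so the sum is the point at infinity.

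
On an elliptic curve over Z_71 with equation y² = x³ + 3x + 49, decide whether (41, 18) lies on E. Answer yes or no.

y² = 18² ≡ 40; x³ + 3x + 49 = 69093 ≡ 10 (mod 71). 40 ≠ 10.

no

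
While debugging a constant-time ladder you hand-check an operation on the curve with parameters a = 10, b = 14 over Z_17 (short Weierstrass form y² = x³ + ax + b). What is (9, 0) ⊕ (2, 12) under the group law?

(2, 5)

(9, 0) + (2, 12). λ = (12 - 0)/(2 - 9) ≡ 12/10 mod 17. 10⁻¹ ≡ 12 (mod 17), so λ ≡ 8.
  x = λ² - 9 - 2 = 64 - 11 ≡ 2; y = λ·(9 - 2) - 0 ≡ 5. → (2, 5)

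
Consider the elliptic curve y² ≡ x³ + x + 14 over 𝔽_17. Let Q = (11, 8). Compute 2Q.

(10, 2)

tangent at (11, 8): λ = (3·11² + 1)/(2·8) ≡ 7/16. 16⁻¹ ≡ 16 (mod 17) since 16·16 = 256 ≡ 1, so λ ≡ 7·16 ≡ 10.
  x = λ² - 11 - 11 = 100 - 22 ≡ 10; y = λ·(11 - 10) - 8 ≡ 2. → (10, 2)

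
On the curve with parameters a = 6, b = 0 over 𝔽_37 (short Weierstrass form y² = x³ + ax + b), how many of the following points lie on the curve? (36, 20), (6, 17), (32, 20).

(36, 20): 20² ≡ 30, rhs ≡ 30 → on.
(6, 17): 17² ≡ 30, rhs ≡ 30 → on.
(32, 20): 20² ≡ 30, rhs ≡ 30 → on.

3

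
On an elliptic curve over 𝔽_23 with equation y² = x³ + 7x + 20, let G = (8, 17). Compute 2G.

tangent at (8, 17): λ = (3·8² + 7)/(2·17) ≡ 15/11. 11⁻¹ ≡ 21 (mod 23) since 11·21 = 231 ≡ 1, so λ ≡ 15·21 ≡ 16.
  x = λ² - 8 - 8 = 256 - 16 ≡ 10; y = λ·(8 - 10) - 17 ≡ 20. → (10, 20)

(10, 20)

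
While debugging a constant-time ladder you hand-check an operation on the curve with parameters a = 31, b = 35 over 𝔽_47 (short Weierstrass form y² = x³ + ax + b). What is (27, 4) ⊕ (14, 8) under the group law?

(20, 30)

(27, 4) + (14, 8). λ = (8 - 4)/(14 - 27) ≡ 4/34 mod 47. 34⁻¹ ≡ 18 (mod 47), so λ ≡ 25.
  x = λ² - 27 - 14 = 625 - 41 ≡ 20; y = λ·(27 - 20) - 4 ≡ 30. → (20, 30)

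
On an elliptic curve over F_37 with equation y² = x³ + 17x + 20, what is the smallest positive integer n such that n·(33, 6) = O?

2P: tangent at (33, 6): λ = (3·33² + 17)/(2·6) ≡ 28/12. 12⁻¹ ≡ 34 (mod 37) since 12·34 = 408 ≡ 1, so λ ≡ 28·34 ≡ 27.
  x = λ² - 33 - 33 = 729 - 66 ≡ 34; y = λ·(33 - 34) - 6 ≡ 4. → (34, 4)
3P: (34, 4) + (33, 6). λ = (6 - 4)/(33 - 34) ≡ 2/36 mod 37. 36⁻¹ ≡ 36 (mod 37), so λ ≡ 35.
  x = λ² - 34 - 33 = 1225 - 67 ≡ 11; y = λ·(34 - 11) - 4 ≡ 24. → (11, 24)
4P: (11, 24) + (33, 6). λ = (6 - 24)/(33 - 11) ≡ 19/22 mod 37. 22⁻¹ ≡ 32 (mod 37), so λ ≡ 16.
  x = λ² - 11 - 33 = 256 - 44 ≡ 27; y = λ·(11 - 27) - 24 ≡ 16. → (27, 16)
5P: (27, 16) + (33, 6). λ = (6 - 16)/(33 - 27) ≡ 27/6 mod 37. 6⁻¹ ≡ 31 (mod 37), so λ ≡ 23.
  x = λ² - 27 - 33 = 529 - 60 ≡ 25; y = λ·(27 - 25) - 16 ≡ 30. → (25, 30)
6P: (25, 30) + (33, 6). λ = (6 - 30)/(33 - 25) ≡ 13/8 mod 37. 8⁻¹ ≡ 14 (mod 37), so λ ≡ 34.
  x = λ² - 25 - 33 = 1156 - 58 ≡ 25; y = λ·(25 - 25) - 30 ≡ 7. → (25, 7)
7P: (25, 7) + (33, 6). λ = (6 - 7)/(33 - 25) ≡ 36/8 mod 37. 8⁻¹ ≡ 14 (mod 37) since 8·14 = 112 ≡ 1, so λ ≡ 23.
  x = λ² - 25 - 33 = 529 - 58 ≡ 27; y = λ·(25 - 27) - 7 ≡ 21. → (27, 21)
8P: (27, 21) + (33, 6). λ = (6 - 21)/(33 - 27) ≡ 22/6 mod 37. 6⁻¹ ≡ 31 (mod 37) since 6·31 = 186 ≡ 1, so λ ≡ 16.
  x = λ² - 27 - 33 = 256 - 60 ≡ 11; y = λ·(27 - 11) - 21 ≡ 13. → (11, 13)
9P: (11, 13) + (33, 6). λ = (6 - 13)/(33 - 11) ≡ 30/22 mod 37. 22⁻¹ ≡ 32 (mod 37) since 22·32 = 704 ≡ 1, so λ ≡ 35.
  x = λ² - 11 - 33 = 1225 - 44 ≡ 34; y = λ·(11 - 34) - 13 ≡ 33. → (34, 33)
10P: (34, 33) + (33, 6). λ = (6 - 33)/(33 - 34) ≡ 10/36 mod 37. 36⁻¹ ≡ 36 (mod 37), so λ ≡ 27.
  x = λ² - 34 - 33 = 729 - 67 ≡ 33; y = λ·(34 - 33) - 33 ≡ 31. → (33, 31)
11P: (33, 31) + (33, 6): same x and y₁ ≡ -y₂, so the sum is O.
11P = O, so the order is 11.

11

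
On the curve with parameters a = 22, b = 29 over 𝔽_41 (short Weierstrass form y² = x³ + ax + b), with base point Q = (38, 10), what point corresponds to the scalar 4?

(32, 39)

Repeated addition: build up to 4Q.
2Q: tangent at (38, 10): λ = (3·38² + 22)/(2·10) ≡ 8/20. 20⁻¹ ≡ 39 (mod 41) since 20·39 = 780 ≡ 1, so λ ≡ 8·39 ≡ 25.
  x = λ² - 38 - 38 = 625 - 76 ≡ 16; y = λ·(38 - 16) - 10 ≡ 7. → (16, 7)
3Q: (16, 7) + (38, 10). λ = (10 - 7)/(38 - 16) ≡ 3/22 mod 41. 22⁻¹ ≡ 28 (mod 41), so λ ≡ 2.
  x = λ² - 16 - 38 = 4 - 54 ≡ 32; y = λ·(16 - 32) - 7 ≡ 2. → (32, 2)
4Q: (32, 2) + (38, 10). λ = (10 - 2)/(38 - 32) ≡ 8/6 mod 41. 6⁻¹ ≡ 7 (mod 41), so λ ≡ 15.
  x = λ² - 32 - 38 = 225 - 70 ≡ 32; y = λ·(32 - 32) - 2 ≡ 39. → (32, 39)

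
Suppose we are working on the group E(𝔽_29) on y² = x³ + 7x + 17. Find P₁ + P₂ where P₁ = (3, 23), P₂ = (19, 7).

(3, 23) + (19, 7). λ = (7 - 23)/(19 - 3) ≡ 13/16 mod 29. 16⁻¹ ≡ 20 (mod 29) since 16·20 = 320 ≡ 1, so λ ≡ 28.
  x = λ² - 3 - 19 = 784 - 22 ≡ 8; y = λ·(3 - 8) - 23 ≡ 11. → (8, 11)

(8, 11)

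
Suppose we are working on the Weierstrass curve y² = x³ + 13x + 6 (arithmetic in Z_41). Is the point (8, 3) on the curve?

y² = 3² ≡ 9; x³ + 13x + 6 = 622 ≡ 7 (mod 41). 9 ≠ 7.

no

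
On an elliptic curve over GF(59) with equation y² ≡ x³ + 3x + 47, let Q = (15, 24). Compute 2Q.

tangent at (15, 24): λ = (3·15² + 3)/(2·24) ≡ 29/48. 48⁻¹ ≡ 16 (mod 59) since 48·16 = 768 ≡ 1, so λ ≡ 29·16 ≡ 51.
  x = λ² - 15 - 15 = 2601 - 30 ≡ 34; y = λ·(15 - 34) - 24 ≡ 10. → (34, 10)

(34, 10)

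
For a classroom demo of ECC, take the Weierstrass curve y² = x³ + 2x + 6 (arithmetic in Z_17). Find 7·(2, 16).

(13, 11)

Write P = (2, 16).
Double-and-add on 7 = (111)₂. Start with P = (2, 16) for the leading 1-bit.
double: tangent at (2, 16): λ = (3·2² + 2)/(2·16) ≡ 14/15. 15⁻¹ ≡ 8 (mod 17), so λ ≡ 14·8 ≡ 10.
  x = λ² - 2 - 2 = 100 - 4 ≡ 11; y = λ·(2 - 11) - 16 ≡ 13. → (11, 13)
add P: (11, 13) + (2, 16). λ = (16 - 13)/(2 - 11) ≡ 3/8 mod 17. 8⁻¹ ≡ 15 (mod 17), so λ ≡ 11.
  x = λ² - 11 - 2 = 121 - 13 ≡ 6; y = λ·(11 - 6) - 13 ≡ 8. → (6, 8)
double: tangent at (6, 8): λ = (3·6² + 2)/(2·8) ≡ 8/16. 16⁻¹ ≡ 16 (mod 17) since 16·16 = 256 ≡ 1, so λ ≡ 8·16 ≡ 9.
  x = λ² - 6 - 6 = 81 - 12 ≡ 1; y = λ·(6 - 1) - 8 ≡ 3. → (1, 3)
add P: (1, 3) + (2, 16). λ = (16 - 3)/(2 - 1) ≡ 13/1 mod 17. 1⁻¹ ≡ 1 (mod 17), so λ ≡ 13.
  x = λ² - 1 - 2 = 169 - 3 ≡ 13; y = λ·(1 - 13) - 3 ≡ 11. → (13, 11)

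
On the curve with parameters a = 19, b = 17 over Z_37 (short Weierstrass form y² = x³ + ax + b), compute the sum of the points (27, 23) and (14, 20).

(27, 23) + (14, 20). λ = (20 - 23)/(14 - 27) ≡ 34/24 mod 37. 24⁻¹ ≡ 17 (mod 37), so λ ≡ 23.
  x = λ² - 27 - 14 = 529 - 41 ≡ 7; y = λ·(27 - 7) - 23 ≡ 30. → (7, 30)

(7, 30)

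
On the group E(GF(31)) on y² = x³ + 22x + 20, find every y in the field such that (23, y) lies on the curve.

13, 18

x³ + 22x + 20 = 12693 ≡ 14 (mod 31).
Square roots of 14 mod 31: 13 and 18 (since 13² = 169 ≡ 14).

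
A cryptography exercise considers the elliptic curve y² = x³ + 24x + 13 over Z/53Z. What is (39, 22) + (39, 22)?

(41, 8)

tangent at (39, 22): λ = (3·39² + 24)/(2·22) ≡ 29/44. 44⁻¹ ≡ 47 (mod 53), so λ ≡ 29·47 ≡ 38.
  x = λ² - 39 - 39 = 1444 - 78 ≡ 41; y = λ·(39 - 41) - 22 ≡ 8. → (41, 8)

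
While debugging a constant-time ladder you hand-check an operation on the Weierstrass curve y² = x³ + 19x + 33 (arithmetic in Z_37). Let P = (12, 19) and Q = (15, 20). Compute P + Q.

(6, 20)

(12, 19) + (15, 20). λ = (20 - 19)/(15 - 12) ≡ 1/3 mod 37. 3⁻¹ ≡ 25 (mod 37), so λ ≡ 25.
  x = λ² - 12 - 15 = 625 - 27 ≡ 6; y = λ·(12 - 6) - 19 ≡ 20. → (6, 20)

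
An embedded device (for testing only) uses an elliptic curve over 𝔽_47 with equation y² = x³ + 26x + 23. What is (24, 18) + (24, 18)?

tangent at (24, 18): λ = (3·24² + 26)/(2·18) ≡ 15/36. 36⁻¹ ≡ 17 (mod 47) since 36·17 = 612 ≡ 1, so λ ≡ 15·17 ≡ 20.
  x = λ² - 24 - 24 = 400 - 48 ≡ 23; y = λ·(24 - 23) - 18 ≡ 2. → (23, 2)

(23, 2)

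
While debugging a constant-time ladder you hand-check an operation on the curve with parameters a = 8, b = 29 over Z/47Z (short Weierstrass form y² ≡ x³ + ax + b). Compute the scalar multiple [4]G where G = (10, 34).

(28, 16)

Repeated addition: build up to 4G.
2G: tangent at (10, 34): λ = (3·10² + 8)/(2·34) ≡ 26/21. 21⁻¹ ≡ 9 (mod 47), so λ ≡ 26·9 ≡ 46.
  x = λ² - 10 - 10 = 2116 - 20 ≡ 28; y = λ·(10 - 28) - 34 ≡ 31. → (28, 31)
3G: (28, 31) + (10, 34). λ = (34 - 31)/(10 - 28) ≡ 3/29 mod 47. 29⁻¹ ≡ 13 (mod 47), so λ ≡ 39.
  x = λ² - 28 - 10 = 1521 - 38 ≡ 26; y = λ·(28 - 26) - 31 ≡ 0. → (26, 0)
4G: (26, 0) + (10, 34). λ = (34 - 0)/(10 - 26) ≡ 34/31 mod 47. 31⁻¹ ≡ 44 (mod 47), so λ ≡ 39.
  x = λ² - 26 - 10 = 1521 - 36 ≡ 28; y = λ·(26 - 28) - 0 ≡ 16. → (28, 16)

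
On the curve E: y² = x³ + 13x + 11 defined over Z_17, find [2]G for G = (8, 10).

(3, 3)

tangent at (8, 10): λ = (3·8² + 13)/(2·10) ≡ 1/3. 3⁻¹ ≡ 6 (mod 17), so λ ≡ 1·6 ≡ 6.
  x = λ² - 8 - 8 = 36 - 16 ≡ 3; y = λ·(8 - 3) - 10 ≡ 3. → (3, 3)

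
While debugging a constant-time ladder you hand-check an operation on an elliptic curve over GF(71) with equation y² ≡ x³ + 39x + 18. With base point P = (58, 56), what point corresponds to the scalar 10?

(46, 48)

Double-and-add on 10 = (1010)₂. Start with P = (58, 56) for the leading 1-bit.
double: tangent at (58, 56): λ = (3·58² + 39)/(2·56) ≡ 49/41. 41⁻¹ ≡ 26 (mod 71), so λ ≡ 49·26 ≡ 67.
  x = λ² - 58 - 58 = 4489 - 116 ≡ 42; y = λ·(58 - 42) - 56 ≡ 22. → (42, 22)
double: tangent at (42, 22): λ = (3·42² + 39)/(2·22) ≡ 6/44. 44⁻¹ ≡ 21 (mod 71), so λ ≡ 6·21 ≡ 55.
  x = λ² - 42 - 42 = 3025 - 84 ≡ 30; y = λ·(42 - 30) - 22 ≡ 70. → (30, 70)
add P: (30, 70) + (58, 56). λ = (56 - 70)/(58 - 30) ≡ 57/28 mod 71. 28⁻¹ ≡ 33 (mod 71), so λ ≡ 35.
  x = λ² - 30 - 58 = 1225 - 88 ≡ 1; y = λ·(30 - 1) - 70 ≡ 22. → (1, 22)
double: tangent at (1, 22): λ = (3·1² + 39)/(2·22) ≡ 42/44. 44⁻¹ ≡ 21 (mod 71), so λ ≡ 42·21 ≡ 30.
  x = λ² - 1 - 1 = 900 - 2 ≡ 46; y = λ·(1 - 46) - 22 ≡ 48. → (46, 48)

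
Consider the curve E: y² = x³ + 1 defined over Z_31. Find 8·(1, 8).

Write P = (1, 8).
Repeated addition: build up to 8P.
2P: tangent at (1, 8): λ = (3·1² + 0)/(2·8) ≡ 3/16. 16⁻¹ ≡ 2 (mod 31), so λ ≡ 3·2 ≡ 6.
  x = λ² - 1 - 1 = 36 - 2 ≡ 3; y = λ·(1 - 3) - 8 ≡ 11. → (3, 11)
3P: (3, 11) + (1, 8). λ = (8 - 11)/(1 - 3) ≡ 28/29 mod 31. 29⁻¹ ≡ 15 (mod 31), so λ ≡ 17.
  x = λ² - 3 - 1 = 289 - 4 ≡ 6; y = λ·(3 - 6) - 11 ≡ 0. → (6, 0)
4P: (6, 0) + (1, 8). λ = (8 - 0)/(1 - 6) ≡ 8/26 mod 31. 26⁻¹ ≡ 6 (mod 31) since 26·6 = 156 ≡ 1, so λ ≡ 17.
  x = λ² - 6 - 1 = 289 - 7 ≡ 3; y = λ·(6 - 3) - 0 ≡ 20. → (3, 20)
5P: (3, 20) + (1, 8). λ = (8 - 20)/(1 - 3) ≡ 19/29 mod 31. 29⁻¹ ≡ 15 (mod 31) since 29·15 = 435 ≡ 1, so λ ≡ 6.
  x = λ² - 3 - 1 = 36 - 4 ≡ 1; y = λ·(3 - 1) - 20 ≡ 23. → (1, 23)
6P: (1, 23) + (1, 8): same x and y₁ ≡ -y₂, so the sum is the point at infinity.
7P: the point at infinity + (1, 8) = (1, 8) (identity).
8P: tangent at (1, 8): λ = (3·1² + 0)/(2·8) ≡ 3/16. 16⁻¹ ≡ 2 (mod 31), so λ ≡ 3·2 ≡ 6.
  x = λ² - 1 - 1 = 36 - 2 ≡ 3; y = λ·(1 - 3) - 8 ≡ 11. → (3, 11)

(3, 11)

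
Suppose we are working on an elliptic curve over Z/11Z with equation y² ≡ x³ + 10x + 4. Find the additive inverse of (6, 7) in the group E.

(6, 4)

-(6, 7) = (6, -7 mod 11) = (6, 4).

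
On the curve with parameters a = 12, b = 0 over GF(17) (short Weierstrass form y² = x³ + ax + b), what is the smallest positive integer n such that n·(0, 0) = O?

2

2P: (0, 0) + (0, 0): same x and y₁ ≡ -y₂, so the sum is O.
2P = O, so the order is 2.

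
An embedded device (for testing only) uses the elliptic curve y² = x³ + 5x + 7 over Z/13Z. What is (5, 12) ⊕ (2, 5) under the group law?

(5, 12) + (2, 5). λ = (5 - 12)/(2 - 5) ≡ 6/10 mod 13. 10⁻¹ ≡ 4 (mod 13), so λ ≡ 11.
  x = λ² - 5 - 2 = 121 - 7 ≡ 10; y = λ·(5 - 10) - 12 ≡ 11. → (10, 11)

(10, 11)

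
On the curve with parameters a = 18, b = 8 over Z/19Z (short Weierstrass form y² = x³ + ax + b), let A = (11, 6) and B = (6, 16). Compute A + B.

(6, 3)

(11, 6) + (6, 16). λ = (16 - 6)/(6 - 11) ≡ 10/14 mod 19. 14⁻¹ ≡ 15 (mod 19), so λ ≡ 17.
  x = λ² - 11 - 6 = 289 - 17 ≡ 6; y = λ·(11 - 6) - 6 ≡ 3. → (6, 3)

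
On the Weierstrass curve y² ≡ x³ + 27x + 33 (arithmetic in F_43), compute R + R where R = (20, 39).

(20, 4)

tangent at (20, 39): λ = (3·20² + 27)/(2·39) ≡ 23/35. 35⁻¹ ≡ 16 (mod 43), so λ ≡ 23·16 ≡ 24.
  x = λ² - 20 - 20 = 576 - 40 ≡ 20; y = λ·(20 - 20) - 39 ≡ 4. → (20, 4)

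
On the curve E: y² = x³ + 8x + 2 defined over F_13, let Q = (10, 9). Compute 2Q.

tangent at (10, 9): λ = (3·10² + 8)/(2·9) ≡ 9/5. 5⁻¹ ≡ 8 (mod 13), so λ ≡ 9·8 ≡ 7.
  x = λ² - 10 - 10 = 49 - 20 ≡ 3; y = λ·(10 - 3) - 9 ≡ 1. → (3, 1)

(3, 1)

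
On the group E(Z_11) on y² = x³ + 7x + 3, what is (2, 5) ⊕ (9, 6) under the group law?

(2, 5) + (9, 6). λ = (6 - 5)/(9 - 2) ≡ 1/7 mod 11. 7⁻¹ ≡ 8 (mod 11) since 7·8 = 56 ≡ 1, so λ ≡ 8.
  x = λ² - 2 - 9 = 64 - 11 ≡ 9; y = λ·(2 - 9) - 5 ≡ 5. → (9, 5)

(9, 5)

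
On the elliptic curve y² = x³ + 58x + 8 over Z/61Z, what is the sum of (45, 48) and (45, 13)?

The two points share x = 45 and their y-coordinates satisfy 48 + 13 ≡ 0 (mod 61), so they are inverses. Their sum is O.

O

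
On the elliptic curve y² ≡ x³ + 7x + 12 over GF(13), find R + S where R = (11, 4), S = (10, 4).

(5, 9)

(11, 4) + (10, 4). λ = (4 - 4)/(10 - 11) ≡ 0/12 mod 13. 12⁻¹ ≡ 12 (mod 13) since 12·12 = 144 ≡ 1, so λ ≡ 0.
  x = λ² - 11 - 10 = 0 - 21 ≡ 5; y = λ·(11 - 5) - 4 ≡ 9. → (5, 9)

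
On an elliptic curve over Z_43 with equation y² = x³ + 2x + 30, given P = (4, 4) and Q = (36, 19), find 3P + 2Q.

(23, 26)

First 3P:
Repeated addition: build up to 3P.
2P: tangent at (4, 4): λ = (3·4² + 2)/(2·4) ≡ 7/8. 8⁻¹ ≡ 27 (mod 43), so λ ≡ 7·27 ≡ 17.
  x = λ² - 4 - 4 = 289 - 8 ≡ 23; y = λ·(4 - 23) - 4 ≡ 17. → (23, 17)
3P: (23, 17) + (4, 4). λ = (4 - 17)/(4 - 23) ≡ 30/24 mod 43. 24⁻¹ ≡ 9 (mod 43), so λ ≡ 12.
  x = λ² - 23 - 4 = 144 - 27 ≡ 31; y = λ·(23 - 31) - 17 ≡ 16. → (31, 16)
3P = (31, 16).
Next 2Q:
Repeated addition: build up to 2Q.
2Q: tangent at (36, 19): λ = (3·36² + 2)/(2·19) ≡ 20/38. 38⁻¹ ≡ 17 (mod 43), so λ ≡ 20·17 ≡ 39.
  x = λ² - 36 - 36 = 1521 - 72 ≡ 30; y = λ·(36 - 30) - 19 ≡ 0. → (30, 0)
2Q = (30, 0).
Finally 3P + 2Q:
(31, 16) + (30, 0). λ = (0 - 16)/(30 - 31) ≡ 27/42 mod 43. 42⁻¹ ≡ 42 (mod 43) since 42·42 = 1764 ≡ 1, so λ ≡ 16.
  x = λ² - 31 - 30 = 256 - 61 ≡ 23; y = λ·(31 - 23) - 16 ≡ 26. → (23, 26)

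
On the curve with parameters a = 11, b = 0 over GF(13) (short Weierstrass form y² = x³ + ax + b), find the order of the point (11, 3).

2P: tangent at (11, 3): λ = (3·11² + 11)/(2·3) ≡ 10/6. 6⁻¹ ≡ 11 (mod 13), so λ ≡ 10·11 ≡ 6.
  x = λ² - 11 - 11 = 36 - 22 ≡ 1; y = λ·(11 - 1) - 3 ≡ 5. → (1, 5)
3P: (1, 5) + (11, 3). λ = (3 - 5)/(11 - 1) ≡ 11/10 mod 13. 10⁻¹ ≡ 4 (mod 13), so λ ≡ 5.
  x = λ² - 1 - 11 = 25 - 12 ≡ 0; y = λ·(1 - 0) - 5 ≡ 0. → (0, 0)
4P: (0, 0) + (11, 3). λ = (3 - 0)/(11 - 0) ≡ 3/11 mod 13. 11⁻¹ ≡ 6 (mod 13), so λ ≡ 5.
  x = λ² - 0 - 11 = 25 - 11 ≡ 1; y = λ·(0 - 1) - 0 ≡ 8. → (1, 8)
5P: (1, 8) + (11, 3). λ = (3 - 8)/(11 - 1) ≡ 8/10 mod 13. 10⁻¹ ≡ 4 (mod 13), so λ ≡ 6.
  x = λ² - 1 - 11 = 36 - 12 ≡ 11; y = λ·(1 - 11) - 8 ≡ 10. → (11, 10)
6P: (11, 10) + (11, 3): same x and y₁ ≡ -y₂, so the sum is O.
6P = O, so the order is 6.

6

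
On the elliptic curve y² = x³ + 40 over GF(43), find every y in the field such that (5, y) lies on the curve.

6, 37

x³ + 0x + 40 = 165 ≡ 36 (mod 43).
Square roots of 36 mod 43: 6 and 37 (since 6² = 36 ≡ 36).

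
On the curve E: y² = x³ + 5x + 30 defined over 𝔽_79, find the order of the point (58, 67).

4

2P: tangent at (58, 67): λ = (3·58² + 5)/(2·67) ≡ 64/55. 55⁻¹ ≡ 23 (mod 79), so λ ≡ 64·23 ≡ 50.
  x = λ² - 58 - 58 = 2500 - 116 ≡ 14; y = λ·(58 - 14) - 67 ≡ 0. → (14, 0)
3P: (14, 0) + (58, 67). λ = (67 - 0)/(58 - 14) ≡ 67/44 mod 79. 44⁻¹ ≡ 9 (mod 79), so λ ≡ 50.
  x = λ² - 14 - 58 = 2500 - 72 ≡ 58; y = λ·(14 - 58) - 0 ≡ 12. → (58, 12)
4P: (58, 12) + (58, 67): same x and y₁ ≡ -y₂, so the sum is ∞.
4P = ∞, so the order is 4.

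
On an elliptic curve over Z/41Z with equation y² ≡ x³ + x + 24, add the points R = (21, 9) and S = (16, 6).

(21, 9) + (16, 6). λ = (6 - 9)/(16 - 21) ≡ 38/36 mod 41. 36⁻¹ ≡ 8 (mod 41) since 36·8 = 288 ≡ 1, so λ ≡ 17.
  x = λ² - 21 - 16 = 289 - 37 ≡ 6; y = λ·(21 - 6) - 9 ≡ 0. → (6, 0)

(6, 0)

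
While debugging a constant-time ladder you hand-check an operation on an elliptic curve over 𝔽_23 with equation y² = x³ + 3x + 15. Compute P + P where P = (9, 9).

(18, 6)

tangent at (9, 9): λ = (3·9² + 3)/(2·9) ≡ 16/18. 18⁻¹ ≡ 9 (mod 23) since 18·9 = 162 ≡ 1, so λ ≡ 16·9 ≡ 6.
  x = λ² - 9 - 9 = 36 - 18 ≡ 18; y = λ·(9 - 18) - 9 ≡ 6. → (18, 6)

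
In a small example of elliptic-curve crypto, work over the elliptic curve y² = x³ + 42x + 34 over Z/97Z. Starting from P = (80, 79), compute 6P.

Double-and-add on 6 = (110)₂. Start with P = (80, 79) for the leading 1-bit.
double: tangent at (80, 79): λ = (3·80² + 42)/(2·79) ≡ 36/61. 61⁻¹ ≡ 35 (mod 97), so λ ≡ 36·35 ≡ 96.
  x = λ² - 80 - 80 = 9216 - 160 ≡ 35; y = λ·(80 - 35) - 79 ≡ 70. → (35, 70)
add P: (35, 70) + (80, 79). λ = (79 - 70)/(80 - 35) ≡ 9/45 mod 97. 45⁻¹ ≡ 69 (mod 97), so λ ≡ 39.
  x = λ² - 35 - 80 = 1521 - 115 ≡ 48; y = λ·(35 - 48) - 70 ≡ 5. → (48, 5)
double: tangent at (48, 5): λ = (3·48² + 42)/(2·5) ≡ 67/10. 10⁻¹ ≡ 68 (mod 97), so λ ≡ 67·68 ≡ 94.
  x = λ² - 48 - 48 = 8836 - 96 ≡ 10; y = λ·(48 - 10) - 5 ≡ 75. → (10, 75)

(10, 75)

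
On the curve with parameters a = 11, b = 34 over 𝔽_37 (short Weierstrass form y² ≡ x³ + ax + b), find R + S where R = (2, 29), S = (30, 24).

(35, 2)

(2, 29) + (30, 24). λ = (24 - 29)/(30 - 2) ≡ 32/28 mod 37. 28⁻¹ ≡ 4 (mod 37), so λ ≡ 17.
  x = λ² - 2 - 30 = 289 - 32 ≡ 35; y = λ·(2 - 35) - 29 ≡ 2. → (35, 2)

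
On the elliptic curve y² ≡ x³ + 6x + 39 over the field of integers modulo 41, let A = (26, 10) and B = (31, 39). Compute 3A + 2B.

(26, 31)

First 3A:
Repeated addition: build up to 3A.
2A: tangent at (26, 10): λ = (3·26² + 6)/(2·10) ≡ 25/20. 20⁻¹ ≡ 39 (mod 41), so λ ≡ 25·39 ≡ 32.
  x = λ² - 26 - 26 = 1024 - 52 ≡ 29; y = λ·(26 - 29) - 10 ≡ 17. → (29, 17)
3A: (29, 17) + (26, 10). λ = (10 - 17)/(26 - 29) ≡ 34/38 mod 41. 38⁻¹ ≡ 27 (mod 41), so λ ≡ 16.
  x = λ² - 29 - 26 = 256 - 55 ≡ 37; y = λ·(29 - 37) - 17 ≡ 19. → (37, 19)
3A = (37, 19).
Next 2B:
Repeated addition: build up to 2B.
2B: tangent at (31, 39): λ = (3·31² + 6)/(2·39) ≡ 19/37. 37⁻¹ ≡ 10 (mod 41) since 37·10 = 370 ≡ 1, so λ ≡ 19·10 ≡ 26.
  x = λ² - 31 - 31 = 676 - 62 ≡ 40; y = λ·(31 - 40) - 39 ≡ 14. → (40, 14)
2B = (40, 14).
Finally 3A + 2B:
(37, 19) + (40, 14). λ = (14 - 19)/(40 - 37) ≡ 36/3 mod 41. 3⁻¹ ≡ 14 (mod 41) since 3·14 = 42 ≡ 1, so λ ≡ 12.
  x = λ² - 37 - 40 = 144 - 77 ≡ 26; y = λ·(37 - 26) - 19 ≡ 31. → (26, 31)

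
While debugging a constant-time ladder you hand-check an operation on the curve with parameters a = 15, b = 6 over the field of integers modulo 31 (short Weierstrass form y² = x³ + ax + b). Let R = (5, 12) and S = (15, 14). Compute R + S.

(5, 12) + (15, 14). λ = (14 - 12)/(15 - 5) ≡ 2/10 mod 31. 10⁻¹ ≡ 28 (mod 31) since 10·28 = 280 ≡ 1, so λ ≡ 25.
  x = λ² - 5 - 15 = 625 - 20 ≡ 16; y = λ·(5 - 16) - 12 ≡ 23. → (16, 23)

(16, 23)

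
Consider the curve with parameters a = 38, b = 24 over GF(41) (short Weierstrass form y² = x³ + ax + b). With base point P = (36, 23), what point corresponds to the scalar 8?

(14, 15)

Double-and-add on 8 = (1000)₂. Start with P = (36, 23) for the leading 1-bit.
double: tangent at (36, 23): λ = (3·36² + 38)/(2·23) ≡ 31/5. 5⁻¹ ≡ 33 (mod 41) since 5·33 = 165 ≡ 1, so λ ≡ 31·33 ≡ 39.
  x = λ² - 36 - 36 = 1521 - 72 ≡ 14; y = λ·(36 - 14) - 23 ≡ 15. → (14, 15)
double: tangent at (14, 15): λ = (3·14² + 38)/(2·15) ≡ 11/30. 30⁻¹ ≡ 26 (mod 41) since 30·26 = 780 ≡ 1, so λ ≡ 11·26 ≡ 40.
  x = λ² - 14 - 14 = 1600 - 28 ≡ 14; y = λ·(14 - 14) - 15 ≡ 26. → (14, 26)
double: tangent at (14, 26): λ = (3·14² + 38)/(2·26) ≡ 11/11. 11⁻¹ ≡ 15 (mod 41) since 11·15 = 165 ≡ 1, so λ ≡ 11·15 ≡ 1.
  x = λ² - 14 - 14 = 1 - 28 ≡ 14; y = λ·(14 - 14) - 26 ≡ 15. → (14, 15)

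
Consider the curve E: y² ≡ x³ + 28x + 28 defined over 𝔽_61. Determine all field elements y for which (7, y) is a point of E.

x³ + 28x + 28 = 567 ≡ 18 (mod 61).
18 is a non-residue mod 61; no y exists.

none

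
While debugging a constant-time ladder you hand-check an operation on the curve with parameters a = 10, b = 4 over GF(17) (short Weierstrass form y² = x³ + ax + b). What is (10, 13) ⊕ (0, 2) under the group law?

(10, 13) + (0, 2). λ = (2 - 13)/(0 - 10) ≡ 6/7 mod 17. 7⁻¹ ≡ 5 (mod 17), so λ ≡ 13.
  x = λ² - 10 - 0 = 169 - 10 ≡ 6; y = λ·(10 - 6) - 13 ≡ 5. → (6, 5)

(6, 5)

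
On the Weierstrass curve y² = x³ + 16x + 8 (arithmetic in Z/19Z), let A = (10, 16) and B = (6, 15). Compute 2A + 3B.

First 2A:
Repeated addition: build up to 2A.
2A: tangent at (10, 16): λ = (3·10² + 16)/(2·16) ≡ 12/13. 13⁻¹ ≡ 3 (mod 19) since 13·3 = 39 ≡ 1, so λ ≡ 12·3 ≡ 17.
  x = λ² - 10 - 10 = 289 - 20 ≡ 3; y = λ·(10 - 3) - 16 ≡ 8. → (3, 8)
2A = (3, 8).
Next 3B:
Repeated addition: build up to 3B.
2B: tangent at (6, 15): λ = (3·6² + 16)/(2·15) ≡ 10/11. 11⁻¹ ≡ 7 (mod 19), so λ ≡ 10·7 ≡ 13.
  x = λ² - 6 - 6 = 169 - 12 ≡ 5; y = λ·(6 - 5) - 15 ≡ 17. → (5, 17)
3B: (5, 17) + (6, 15). λ = (15 - 17)/(6 - 5) ≡ 17/1 mod 19. 1⁻¹ ≡ 1 (mod 19), so λ ≡ 17.
  x = λ² - 5 - 6 = 289 - 11 ≡ 12; y = λ·(5 - 12) - 17 ≡ 16. → (12, 16)
3B = (12, 16).
Finally 2A + 3B:
(3, 8) + (12, 16). λ = (16 - 8)/(12 - 3) ≡ 8/9 mod 19. 9⁻¹ ≡ 17 (mod 19), so λ ≡ 3.
  x = λ² - 3 - 12 = 9 - 15 ≡ 13; y = λ·(3 - 13) - 8 ≡ 0. → (13, 0)

(13, 0)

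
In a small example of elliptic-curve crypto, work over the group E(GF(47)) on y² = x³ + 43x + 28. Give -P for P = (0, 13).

-(0, 13) = (0, -13 mod 47) = (0, 34).

(0, 34)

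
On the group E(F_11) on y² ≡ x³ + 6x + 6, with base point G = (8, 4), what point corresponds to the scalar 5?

(6, 4)

Repeated addition: build up to 5G.
2G: tangent at (8, 4): λ = (3·8² + 6)/(2·4) ≡ 0/8. 8⁻¹ ≡ 7 (mod 11), so λ ≡ 0·7 ≡ 0.
  x = λ² - 8 - 8 = 0 - 16 ≡ 6; y = λ·(8 - 6) - 4 ≡ 7. → (6, 7)
3G: (6, 7) + (8, 4). λ = (4 - 7)/(8 - 6) ≡ 8/2 mod 11. 2⁻¹ ≡ 6 (mod 11), so λ ≡ 4.
  x = λ² - 6 - 8 = 16 - 14 ≡ 2; y = λ·(6 - 2) - 7 ≡ 9. → (2, 9)
4G: (2, 9) + (8, 4). λ = (4 - 9)/(8 - 2) ≡ 6/6 mod 11. 6⁻¹ ≡ 2 (mod 11) since 6·2 = 12 ≡ 1, so λ ≡ 1.
  x = λ² - 2 - 8 = 1 - 10 ≡ 2; y = λ·(2 - 2) - 9 ≡ 2. → (2, 2)
5G: (2, 2) + (8, 4). λ = (4 - 2)/(8 - 2) ≡ 2/6 mod 11. 6⁻¹ ≡ 2 (mod 11), so λ ≡ 4.
  x = λ² - 2 - 8 = 16 - 10 ≡ 6; y = λ·(2 - 6) - 2 ≡ 4. → (6, 4)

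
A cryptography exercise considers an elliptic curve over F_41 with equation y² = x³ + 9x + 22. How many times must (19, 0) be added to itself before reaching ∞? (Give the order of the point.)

2P: (19, 0) + (19, 0): same x and y₁ ≡ -y₂, so the sum is ∞.
2P = ∞, so the order is 2.

2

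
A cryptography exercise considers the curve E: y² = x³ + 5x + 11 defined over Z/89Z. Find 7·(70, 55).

(22, 0)

Write G = (70, 55).
Repeated addition: build up to 7G.
2G: tangent at (70, 55): λ = (3·70² + 5)/(2·55) ≡ 20/21. 21⁻¹ ≡ 17 (mod 89) since 21·17 = 357 ≡ 1, so λ ≡ 20·17 ≡ 73.
  x = λ² - 70 - 70 = 5329 - 140 ≡ 27; y = λ·(70 - 27) - 55 ≡ 58. → (27, 58)
3G: (27, 58) + (70, 55). λ = (55 - 58)/(70 - 27) ≡ 86/43 mod 89. 43⁻¹ ≡ 29 (mod 89), so λ ≡ 2.
  x = λ² - 27 - 70 = 4 - 97 ≡ 85; y = λ·(27 - 85) - 58 ≡ 4. → (85, 4)
4G: (85, 4) + (70, 55). λ = (55 - 4)/(70 - 85) ≡ 51/74 mod 89. 74⁻¹ ≡ 83 (mod 89), so λ ≡ 50.
  x = λ² - 85 - 70 = 2500 - 155 ≡ 31; y = λ·(85 - 31) - 4 ≡ 26. → (31, 26)
5G: (31, 26) + (70, 55). λ = (55 - 26)/(70 - 31) ≡ 29/39 mod 89. 39⁻¹ ≡ 16 (mod 89), so λ ≡ 19.
  x = λ² - 31 - 70 = 361 - 101 ≡ 82; y = λ·(31 - 82) - 26 ≡ 73. → (82, 73)
6G: (82, 73) + (70, 55). λ = (55 - 73)/(70 - 82) ≡ 71/77 mod 89. 77⁻¹ ≡ 37 (mod 89) since 77·37 = 2849 ≡ 1, so λ ≡ 46.
  x = λ² - 82 - 70 = 2116 - 152 ≡ 6; y = λ·(82 - 6) - 73 ≡ 41. → (6, 41)
7G: (6, 41) + (70, 55). λ = (55 - 41)/(70 - 6) ≡ 14/64 mod 89. 64⁻¹ ≡ 32 (mod 89), so λ ≡ 3.
  x = λ² - 6 - 70 = 9 - 76 ≡ 22; y = λ·(6 - 22) - 41 ≡ 0. → (22, 0)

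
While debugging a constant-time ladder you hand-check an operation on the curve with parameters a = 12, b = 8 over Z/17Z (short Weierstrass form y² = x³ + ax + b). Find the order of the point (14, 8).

2P: tangent at (14, 8): λ = (3·14² + 12)/(2·8) ≡ 5/16. 16⁻¹ ≡ 16 (mod 17), so λ ≡ 5·16 ≡ 12.
  x = λ² - 14 - 14 = 144 - 28 ≡ 14; y = λ·(14 - 14) - 8 ≡ 9. → (14, 9)
3P: (14, 9) + (14, 8): same x and y₁ ≡ -y₂, so the sum is 𝒪.
3P = 𝒪, so the order is 3.

3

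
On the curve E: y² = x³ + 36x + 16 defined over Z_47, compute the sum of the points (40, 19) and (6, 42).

(35, 26)

(40, 19) + (6, 42). λ = (42 - 19)/(6 - 40) ≡ 23/13 mod 47. 13⁻¹ ≡ 29 (mod 47) since 13·29 = 377 ≡ 1, so λ ≡ 9.
  x = λ² - 40 - 6 = 81 - 46 ≡ 35; y = λ·(40 - 35) - 19 ≡ 26. → (35, 26)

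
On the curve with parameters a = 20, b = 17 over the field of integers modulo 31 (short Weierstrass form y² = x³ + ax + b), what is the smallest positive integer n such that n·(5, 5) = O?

2P: tangent at (5, 5): λ = (3·5² + 20)/(2·5) ≡ 2/10. 10⁻¹ ≡ 28 (mod 31) since 10·28 = 280 ≡ 1, so λ ≡ 2·28 ≡ 25.
  x = λ² - 5 - 5 = 625 - 10 ≡ 26; y = λ·(5 - 26) - 5 ≡ 28. → (26, 28)
3P: (26, 28) + (5, 5). λ = (5 - 28)/(5 - 26) ≡ 8/10 mod 31. 10⁻¹ ≡ 28 (mod 31), so λ ≡ 7.
  x = λ² - 26 - 5 = 49 - 31 ≡ 18; y = λ·(26 - 18) - 28 ≡ 28. → (18, 28)
4P: (18, 28) + (5, 5). λ = (5 - 28)/(5 - 18) ≡ 8/18 mod 31. 18⁻¹ ≡ 19 (mod 31) since 18·19 = 342 ≡ 1, so λ ≡ 28.
  x = λ² - 18 - 5 = 784 - 23 ≡ 17; y = λ·(18 - 17) - 28 ≡ 0. → (17, 0)
5P: (17, 0) + (5, 5). λ = (5 - 0)/(5 - 17) ≡ 5/19 mod 31. 19⁻¹ ≡ 18 (mod 31), so λ ≡ 28.
  x = λ² - 17 - 5 = 784 - 22 ≡ 18; y = λ·(17 - 18) - 0 ≡ 3. → (18, 3)
6P: (18, 3) + (5, 5). λ = (5 - 3)/(5 - 18) ≡ 2/18 mod 31. 18⁻¹ ≡ 19 (mod 31) since 18·19 = 342 ≡ 1, so λ ≡ 7.
  x = λ² - 18 - 5 = 49 - 23 ≡ 26; y = λ·(18 - 26) - 3 ≡ 3. → (26, 3)
7P: (26, 3) + (5, 5). λ = (5 - 3)/(5 - 26) ≡ 2/10 mod 31. 10⁻¹ ≡ 28 (mod 31) since 10·28 = 280 ≡ 1, so λ ≡ 25.
  x = λ² - 26 - 5 = 625 - 31 ≡ 5; y = λ·(26 - 5) - 3 ≡ 26. → (5, 26)
8P: (5, 26) + (5, 5): same x and y₁ ≡ -y₂, so the sum is O.
8P = O, so the order is 8.

8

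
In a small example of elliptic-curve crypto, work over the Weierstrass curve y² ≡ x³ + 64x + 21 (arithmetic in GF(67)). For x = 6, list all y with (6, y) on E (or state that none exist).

none

x³ + 64x + 21 = 621 ≡ 18 (mod 67).
18 is a non-residue mod 67; no y exists.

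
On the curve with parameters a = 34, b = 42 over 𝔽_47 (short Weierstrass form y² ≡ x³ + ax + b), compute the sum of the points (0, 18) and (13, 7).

(0, 18) + (13, 7). λ = (7 - 18)/(13 - 0) ≡ 36/13 mod 47. 13⁻¹ ≡ 29 (mod 47), so λ ≡ 10.
  x = λ² - 0 - 13 = 100 - 13 ≡ 40; y = λ·(0 - 40) - 18 ≡ 5. → (40, 5)

(40, 5)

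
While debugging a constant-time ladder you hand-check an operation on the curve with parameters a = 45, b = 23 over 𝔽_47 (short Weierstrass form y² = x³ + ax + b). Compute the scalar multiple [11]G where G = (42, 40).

Repeated addition: build up to 11G.
2G: tangent at (42, 40): λ = (3·42² + 45)/(2·40) ≡ 26/33. 33⁻¹ ≡ 10 (mod 47) since 33·10 = 330 ≡ 1, so λ ≡ 26·10 ≡ 25.
  x = λ² - 42 - 42 = 625 - 84 ≡ 24; y = λ·(42 - 24) - 40 ≡ 34. → (24, 34)
3G: (24, 34) + (42, 40). λ = (40 - 34)/(42 - 24) ≡ 6/18 mod 47. 18⁻¹ ≡ 34 (mod 47), so λ ≡ 16.
  x = λ² - 24 - 42 = 256 - 66 ≡ 2; y = λ·(24 - 2) - 34 ≡ 36. → (2, 36)
4G: (2, 36) + (42, 40). λ = (40 - 36)/(42 - 2) ≡ 4/40 mod 47. 40⁻¹ ≡ 20 (mod 47) since 40·20 = 800 ≡ 1, so λ ≡ 33.
  x = λ² - 2 - 42 = 1089 - 44 ≡ 11; y = λ·(2 - 11) - 36 ≡ 43. → (11, 43)
5G: (11, 43) + (42, 40). λ = (40 - 43)/(42 - 11) ≡ 44/31 mod 47. 31⁻¹ ≡ 44 (mod 47) since 31·44 = 1364 ≡ 1, so λ ≡ 9.
  x = λ² - 11 - 42 = 81 - 53 ≡ 28; y = λ·(11 - 28) - 43 ≡ 39. → (28, 39)
6G: (28, 39) + (42, 40). λ = (40 - 39)/(42 - 28) ≡ 1/14 mod 47. 14⁻¹ ≡ 37 (mod 47), so λ ≡ 37.
  x = λ² - 28 - 42 = 1369 - 70 ≡ 30; y = λ·(28 - 30) - 39 ≡ 28. → (30, 28)
7G: (30, 28) + (42, 40). λ = (40 - 28)/(42 - 30) ≡ 12/12 mod 47. 12⁻¹ ≡ 4 (mod 47) since 12·4 = 48 ≡ 1, so λ ≡ 1.
  x = λ² - 30 - 42 = 1 - 72 ≡ 23; y = λ·(30 - 23) - 28 ≡ 26. → (23, 26)
8G: (23, 26) + (42, 40). λ = (40 - 26)/(42 - 23) ≡ 14/19 mod 47. 19⁻¹ ≡ 5 (mod 47) since 19·5 = 95 ≡ 1, so λ ≡ 23.
  x = λ² - 23 - 42 = 529 - 65 ≡ 41; y = λ·(23 - 41) - 26 ≡ 30. → (41, 30)
9G: (41, 30) + (42, 40). λ = (40 - 30)/(42 - 41) ≡ 10/1 mod 47. 1⁻¹ ≡ 1 (mod 47), so λ ≡ 10.
  x = λ² - 41 - 42 = 100 - 83 ≡ 17; y = λ·(41 - 17) - 30 ≡ 22. → (17, 22)
10G: (17, 22) + (42, 40). λ = (40 - 22)/(42 - 17) ≡ 18/25 mod 47. 25⁻¹ ≡ 32 (mod 47) since 25·32 = 800 ≡ 1, so λ ≡ 12.
  x = λ² - 17 - 42 = 144 - 59 ≡ 38; y = λ·(17 - 38) - 22 ≡ 8. → (38, 8)
11G: (38, 8) + (42, 40). λ = (40 - 8)/(42 - 38) ≡ 32/4 mod 47. 4⁻¹ ≡ 12 (mod 47) since 4·12 = 48 ≡ 1, so λ ≡ 8.
  x = λ² - 38 - 42 = 64 - 80 ≡ 31; y = λ·(38 - 31) - 8 ≡ 1. → (31, 1)

(31, 1)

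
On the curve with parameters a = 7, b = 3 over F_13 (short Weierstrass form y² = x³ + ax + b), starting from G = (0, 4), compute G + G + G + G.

(4, 11)

Repeated addition: build up to 4G.
2G: tangent at (0, 4): λ = (3·0² + 7)/(2·4) ≡ 7/8. 8⁻¹ ≡ 5 (mod 13), so λ ≡ 7·5 ≡ 9.
  x = λ² - 0 - 0 = 81 - 0 ≡ 3; y = λ·(0 - 3) - 4 ≡ 8. → (3, 8)
3G: (3, 8) + (0, 4). λ = (4 - 8)/(0 - 3) ≡ 9/10 mod 13. 10⁻¹ ≡ 4 (mod 13) since 10·4 = 40 ≡ 1, so λ ≡ 10.
  x = λ² - 3 - 0 = 100 - 3 ≡ 6; y = λ·(3 - 6) - 8 ≡ 1. → (6, 1)
4G: (6, 1) + (0, 4). λ = (4 - 1)/(0 - 6) ≡ 3/7 mod 13. 7⁻¹ ≡ 2 (mod 13), so λ ≡ 6.
  x = λ² - 6 - 0 = 36 - 6 ≡ 4; y = λ·(6 - 4) - 1 ≡ 11. → (4, 11)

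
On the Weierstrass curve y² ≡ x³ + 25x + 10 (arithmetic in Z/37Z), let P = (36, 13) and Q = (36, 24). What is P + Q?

O

The two points share x = 36 and their y-coordinates satisfy 13 + 24 ≡ 0 (mod 37), so they are inverses. Their sum is 𝒪.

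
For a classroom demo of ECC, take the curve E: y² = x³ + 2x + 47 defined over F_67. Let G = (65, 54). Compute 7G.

(55, 38)

Repeated addition: build up to 7G.
2G: tangent at (65, 54): λ = (3·65² + 2)/(2·54) ≡ 14/41. 41⁻¹ ≡ 18 (mod 67), so λ ≡ 14·18 ≡ 51.
  x = λ² - 65 - 65 = 2601 - 130 ≡ 59; y = λ·(65 - 59) - 54 ≡ 51. → (59, 51)
3G: (59, 51) + (65, 54). λ = (54 - 51)/(65 - 59) ≡ 3/6 mod 67. 6⁻¹ ≡ 56 (mod 67) since 6·56 = 336 ≡ 1, so λ ≡ 34.
  x = λ² - 59 - 65 = 1156 - 124 ≡ 27; y = λ·(59 - 27) - 51 ≡ 32. → (27, 32)
4G: (27, 32) + (65, 54). λ = (54 - 32)/(65 - 27) ≡ 22/38 mod 67. 38⁻¹ ≡ 30 (mod 67), so λ ≡ 57.
  x = λ² - 27 - 65 = 3249 - 92 ≡ 8; y = λ·(27 - 8) - 32 ≡ 46. → (8, 46)
5G: (8, 46) + (65, 54). λ = (54 - 46)/(65 - 8) ≡ 8/57 mod 67. 57⁻¹ ≡ 20 (mod 67) since 57·20 = 1140 ≡ 1, so λ ≡ 26.
  x = λ² - 8 - 65 = 676 - 73 ≡ 0; y = λ·(8 - 0) - 46 ≡ 28. → (0, 28)
6G: (0, 28) + (65, 54). λ = (54 - 28)/(65 - 0) ≡ 26/65 mod 67. 65⁻¹ ≡ 33 (mod 67), so λ ≡ 54.
  x = λ² - 0 - 65 = 2916 - 65 ≡ 37; y = λ·(0 - 37) - 28 ≡ 51. → (37, 51)
7G: (37, 51) + (65, 54). λ = (54 - 51)/(65 - 37) ≡ 3/28 mod 67. 28⁻¹ ≡ 12 (mod 67), so λ ≡ 36.
  x = λ² - 37 - 65 = 1296 - 102 ≡ 55; y = λ·(37 - 55) - 51 ≡ 38. → (55, 38)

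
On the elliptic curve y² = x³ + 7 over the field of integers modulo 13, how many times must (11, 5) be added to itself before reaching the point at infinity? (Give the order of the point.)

7

2P: tangent at (11, 5): λ = (3·11² + 0)/(2·5) ≡ 12/10. 10⁻¹ ≡ 4 (mod 13), so λ ≡ 12·4 ≡ 9.
  x = λ² - 11 - 11 = 81 - 22 ≡ 7; y = λ·(11 - 7) - 5 ≡ 5. → (7, 5)
3P: (7, 5) + (11, 5). λ = (5 - 5)/(11 - 7) ≡ 0/4 mod 13. 4⁻¹ ≡ 10 (mod 13), so λ ≡ 0.
  x = λ² - 7 - 11 = 0 - 18 ≡ 8; y = λ·(7 - 8) - 5 ≡ 8. → (8, 8)
4P: (8, 8) + (11, 5). λ = (5 - 8)/(11 - 8) ≡ 10/3 mod 13. 3⁻¹ ≡ 9 (mod 13), so λ ≡ 12.
  x = λ² - 8 - 11 = 144 - 19 ≡ 8; y = λ·(8 - 8) - 8 ≡ 5. → (8, 5)
5P: (8, 5) + (11, 5). λ = (5 - 5)/(11 - 8) ≡ 0/3 mod 13. 3⁻¹ ≡ 9 (mod 13), so λ ≡ 0.
  x = λ² - 8 - 11 = 0 - 19 ≡ 7; y = λ·(8 - 7) - 5 ≡ 8. → (7, 8)
6P: (7, 8) + (11, 5). λ = (5 - 8)/(11 - 7) ≡ 10/4 mod 13. 4⁻¹ ≡ 10 (mod 13) since 4·10 = 40 ≡ 1, so λ ≡ 9.
  x = λ² - 7 - 11 = 81 - 18 ≡ 11; y = λ·(7 - 11) - 8 ≡ 8. → (11, 8)
7P: (11, 8) + (11, 5): same x and y₁ ≡ -y₂, so the sum is the point at infinity.
7P = the point at infinity, so the order is 7.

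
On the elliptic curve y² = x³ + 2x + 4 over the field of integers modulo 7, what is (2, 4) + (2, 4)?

tangent at (2, 4): λ = (3·2² + 2)/(2·4) ≡ 0/1. 1⁻¹ ≡ 1 (mod 7), so λ ≡ 0·1 ≡ 0.
  x = λ² - 2 - 2 = 0 - 4 ≡ 3; y = λ·(2 - 3) - 4 ≡ 3. → (3, 3)

(3, 3)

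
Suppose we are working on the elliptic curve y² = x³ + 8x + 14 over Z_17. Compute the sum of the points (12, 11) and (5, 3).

(2, 15)

(12, 11) + (5, 3). λ = (3 - 11)/(5 - 12) ≡ 9/10 mod 17. 10⁻¹ ≡ 12 (mod 17), so λ ≡ 6.
  x = λ² - 12 - 5 = 36 - 17 ≡ 2; y = λ·(12 - 2) - 11 ≡ 15. → (2, 15)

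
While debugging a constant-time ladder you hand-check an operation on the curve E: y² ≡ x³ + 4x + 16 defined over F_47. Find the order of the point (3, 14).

8

2P: tangent at (3, 14): λ = (3·3² + 4)/(2·14) ≡ 31/28. 28⁻¹ ≡ 42 (mod 47), so λ ≡ 31·42 ≡ 33.
  x = λ² - 3 - 3 = 1089 - 6 ≡ 2; y = λ·(3 - 2) - 14 ≡ 19. → (2, 19)
3P: (2, 19) + (3, 14). λ = (14 - 19)/(3 - 2) ≡ 42/1 mod 47. 1⁻¹ ≡ 1 (mod 47), so λ ≡ 42.
  x = λ² - 2 - 3 = 1764 - 5 ≡ 20; y = λ·(2 - 20) - 19 ≡ 24. → (20, 24)
4P: (20, 24) + (3, 14). λ = (14 - 24)/(3 - 20) ≡ 37/30 mod 47. 30⁻¹ ≡ 11 (mod 47), so λ ≡ 31.
  x = λ² - 20 - 3 = 961 - 23 ≡ 45; y = λ·(20 - 45) - 24 ≡ 0. → (45, 0)
5P: (45, 0) + (3, 14). λ = (14 - 0)/(3 - 45) ≡ 14/5 mod 47. 5⁻¹ ≡ 19 (mod 47) since 5·19 = 95 ≡ 1, so λ ≡ 31.
  x = λ² - 45 - 3 = 961 - 48 ≡ 20; y = λ·(45 - 20) - 0 ≡ 23. → (20, 23)
6P: (20, 23) + (3, 14). λ = (14 - 23)/(3 - 20) ≡ 38/30 mod 47. 30⁻¹ ≡ 11 (mod 47) since 30·11 = 330 ≡ 1, so λ ≡ 42.
  x = λ² - 20 - 3 = 1764 - 23 ≡ 2; y = λ·(20 - 2) - 23 ≡ 28. → (2, 28)
7P: (2, 28) + (3, 14). λ = (14 - 28)/(3 - 2) ≡ 33/1 mod 47. 1⁻¹ ≡ 1 (mod 47), so λ ≡ 33.
  x = λ² - 2 - 3 = 1089 - 5 ≡ 3; y = λ·(2 - 3) - 28 ≡ 33. → (3, 33)
8P: (3, 33) + (3, 14): same x and y₁ ≡ -y₂, so the sum is O.
8P = O, so the order is 8.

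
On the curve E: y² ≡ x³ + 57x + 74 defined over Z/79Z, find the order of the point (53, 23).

2P: tangent at (53, 23): λ = (3·53² + 57)/(2·23) ≡ 31/46. 46⁻¹ ≡ 67 (mod 79) since 46·67 = 3082 ≡ 1, so λ ≡ 31·67 ≡ 23.
  x = λ² - 53 - 53 = 529 - 106 ≡ 28; y = λ·(53 - 28) - 23 ≡ 78. → (28, 78)
3P: (28, 78) + (53, 23). λ = (23 - 78)/(53 - 28) ≡ 24/25 mod 79. 25⁻¹ ≡ 19 (mod 79), so λ ≡ 61.
  x = λ² - 28 - 53 = 3721 - 81 ≡ 6; y = λ·(28 - 6) - 78 ≡ 0. → (6, 0)
4P: (6, 0) + (53, 23). λ = (23 - 0)/(53 - 6) ≡ 23/47 mod 79. 47⁻¹ ≡ 37 (mod 79) since 47·37 = 1739 ≡ 1, so λ ≡ 61.
  x = λ² - 6 - 53 = 3721 - 59 ≡ 28; y = λ·(6 - 28) - 0 ≡ 1. → (28, 1)
5P: (28, 1) + (53, 23). λ = (23 - 1)/(53 - 28) ≡ 22/25 mod 79. 25⁻¹ ≡ 19 (mod 79) since 25·19 = 475 ≡ 1, so λ ≡ 23.
  x = λ² - 28 - 53 = 529 - 81 ≡ 53; y = λ·(28 - 53) - 1 ≡ 56. → (53, 56)
6P: (53, 56) + (53, 23): same x and y₁ ≡ -y₂, so the sum is 𝒪.
6P = 𝒪, so the order is 6.

6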